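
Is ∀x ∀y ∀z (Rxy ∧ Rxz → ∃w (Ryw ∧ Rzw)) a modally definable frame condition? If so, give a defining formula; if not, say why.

Definable; ◇□p → □◇p defines it

Yes: it is convergence, defined by the .2 schema ◇□p → □◇p.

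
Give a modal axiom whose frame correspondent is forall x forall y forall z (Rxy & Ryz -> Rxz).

□q → □□q

A defining formula is □q → □□q (the 4 axiom).
Suppose □q→□□q is valid. Take Rxy, Ryz and set V(q)={w : Rxw}. Then □q at x, so □□q at x, so □q at y, so q at z, i.e. Rxz.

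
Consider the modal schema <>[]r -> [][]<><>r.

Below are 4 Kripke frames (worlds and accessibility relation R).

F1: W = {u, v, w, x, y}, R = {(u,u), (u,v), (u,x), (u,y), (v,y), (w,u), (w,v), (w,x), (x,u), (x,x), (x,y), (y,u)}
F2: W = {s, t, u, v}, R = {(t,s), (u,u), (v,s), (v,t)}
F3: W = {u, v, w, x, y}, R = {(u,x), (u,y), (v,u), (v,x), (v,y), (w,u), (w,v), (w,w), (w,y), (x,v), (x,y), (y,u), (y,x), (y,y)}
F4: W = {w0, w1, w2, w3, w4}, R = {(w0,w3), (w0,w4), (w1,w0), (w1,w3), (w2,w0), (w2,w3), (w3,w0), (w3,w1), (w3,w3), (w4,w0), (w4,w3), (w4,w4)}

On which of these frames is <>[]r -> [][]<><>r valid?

F3, F4

Frame correspondent (Sahlqvist): forall x forall y forall z ((xRy & x R^2 z) -> exists w (yRw & z R^2 w)) — i.e. a generalized confluence (Geach) condition.
F1: fails — uRv, uR²v but no t with vRt and vR²t.
F2: fails — vRs, vR²s but no w with sRw and sR²w.
F3: ✓.
F4: ✓.
Valid on: F3, F4.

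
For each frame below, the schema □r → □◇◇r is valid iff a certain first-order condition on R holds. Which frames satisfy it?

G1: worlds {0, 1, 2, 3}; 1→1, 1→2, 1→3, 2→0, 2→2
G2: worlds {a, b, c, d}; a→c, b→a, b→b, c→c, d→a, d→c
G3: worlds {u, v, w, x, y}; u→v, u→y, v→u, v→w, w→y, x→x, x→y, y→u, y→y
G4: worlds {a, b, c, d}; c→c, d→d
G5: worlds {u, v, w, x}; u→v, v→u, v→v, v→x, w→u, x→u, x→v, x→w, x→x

Frame correspondent (Sahlqvist): ∀x ∀z (xRz → ∃w (xRw ∧ zR²w)) — i.e. a generalized confluence (Geach) condition.
G1: fails — 1R3 but no w with 1Rw and 3R²w.
G2: fails — bRa but no w with bRw and aR²w.
G3: condition met.
G4: condition met.
G5: condition met.
Valid on: G3, G4, G5.

G3, G4, G5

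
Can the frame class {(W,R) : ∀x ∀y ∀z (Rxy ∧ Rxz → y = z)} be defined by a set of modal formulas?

Yes — defined by ◇p → □p

Yes: it is partial functionality, defined by the CD schema ◇p → □p.
Suppose ◇p→□p is valid. Take Rxy, Rxz and set V(p)={y}. Then ◇p at x, so □p at x, so p at z, i.e. z=y.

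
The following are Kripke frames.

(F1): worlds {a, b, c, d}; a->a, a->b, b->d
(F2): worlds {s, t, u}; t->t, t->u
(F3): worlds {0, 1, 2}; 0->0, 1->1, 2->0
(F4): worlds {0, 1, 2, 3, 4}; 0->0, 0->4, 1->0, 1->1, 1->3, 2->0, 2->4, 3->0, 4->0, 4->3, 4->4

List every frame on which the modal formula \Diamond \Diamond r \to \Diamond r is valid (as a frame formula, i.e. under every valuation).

(F2), (F3)

This is the axiom for transitivity; its first-order frame correspondent is \forall x \forall y \forall z (Rxy \wedge Ryz \to Rxz).
(F1): fails — Rab and Rbd but not Rad.
(F2): ✓.
(F3): ✓.
(F4): fails — R10 and R04 but not R14.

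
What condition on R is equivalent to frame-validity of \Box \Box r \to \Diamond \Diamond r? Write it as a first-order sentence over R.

This is a Sahlqvist (Geach-type) schema ◇^0□^2r → □^0◇^2r.
Minimal-valuation argument: fix x; take any y with xR^0y and any z with xR^0z. Set V(r) to the set of worlds R-reachable from y in exactly 2 steps. Then □^2r holds at y, so the antecedent holds at x; validity forces ◇^2r at z, giving a w with zR^2w and yR^2w.
First-order correspondent: \forall x \exists w (x R^2 w \wedge x R^2 w).

\forall x \exists w (x R^2 w \wedge x R^2 w)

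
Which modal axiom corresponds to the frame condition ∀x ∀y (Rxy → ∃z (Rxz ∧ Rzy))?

This is density; the standard corresponding axiom is C4: □□p → □p.

□□p → □p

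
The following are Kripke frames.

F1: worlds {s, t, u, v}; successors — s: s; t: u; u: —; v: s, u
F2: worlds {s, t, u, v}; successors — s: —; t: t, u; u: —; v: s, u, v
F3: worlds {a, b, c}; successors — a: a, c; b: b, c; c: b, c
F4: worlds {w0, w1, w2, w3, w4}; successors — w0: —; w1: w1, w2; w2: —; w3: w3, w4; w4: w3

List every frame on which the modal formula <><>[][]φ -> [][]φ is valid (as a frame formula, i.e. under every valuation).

F1

This is the axiom for a generalized confluence (Geach) condition; its first-order frame correspondent is forall x forall y forall z ((x R^2 y & x R^2 z) -> exists w (y R^2 w & z = w)).
F1: satisfies the condition.
F2: fails — tR²u, tR²t but no w with uR²w and t=w.
F3: fails — aR²b, aR²a but no w with bR²w and a=w.
F4: fails — w1R²w2, w1R²w1 but no w with w2R²w and w1=w.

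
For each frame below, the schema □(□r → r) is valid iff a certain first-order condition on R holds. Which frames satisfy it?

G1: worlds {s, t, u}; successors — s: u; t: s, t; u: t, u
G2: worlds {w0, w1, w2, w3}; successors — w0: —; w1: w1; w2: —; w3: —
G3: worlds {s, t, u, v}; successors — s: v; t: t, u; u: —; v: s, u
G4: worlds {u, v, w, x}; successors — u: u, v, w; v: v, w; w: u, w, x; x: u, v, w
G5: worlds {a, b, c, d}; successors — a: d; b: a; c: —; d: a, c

This is the axiom for shift-reflexivity; its first-order frame correspondent is ∀x ∀y (Rxy → Ryy).
G1: fails — Rts but not Rss.
G2: condition met.
G3: fails — Rvu but not Ruu.
G4: fails — Rwx but not Rxx.
G5: fails — Rad but not Rdd.
Valid on: G2.

G2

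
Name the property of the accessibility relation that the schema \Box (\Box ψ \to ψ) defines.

This schema is the T□ axiom.
Its frame correspondent is shift-reflexivity — \forall x \forall y (Rxy \to Ryy).

Shift-reflexivity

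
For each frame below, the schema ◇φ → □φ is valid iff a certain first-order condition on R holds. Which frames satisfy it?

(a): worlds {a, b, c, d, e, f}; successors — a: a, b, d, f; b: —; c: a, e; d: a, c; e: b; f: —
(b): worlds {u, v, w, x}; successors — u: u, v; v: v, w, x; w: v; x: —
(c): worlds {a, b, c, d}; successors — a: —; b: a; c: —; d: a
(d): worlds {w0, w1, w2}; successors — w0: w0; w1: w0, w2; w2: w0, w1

(c)

This is the axiom for partial functionality; its first-order frame correspondent is ∀x ∀y ∀z (Rxy ∧ Rxz → y = z).
(a): fails — a sees both a and b.
(b): fails — u sees both u and v.
(c): satisfies the condition.
(d): fails — w1 sees both w0 and w2.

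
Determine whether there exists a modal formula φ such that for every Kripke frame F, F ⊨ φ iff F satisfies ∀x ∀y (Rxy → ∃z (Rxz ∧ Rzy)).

This is a Sahlqvist condition; the C4 axiom □□r → □r defines it.

Yes, by □□r → □r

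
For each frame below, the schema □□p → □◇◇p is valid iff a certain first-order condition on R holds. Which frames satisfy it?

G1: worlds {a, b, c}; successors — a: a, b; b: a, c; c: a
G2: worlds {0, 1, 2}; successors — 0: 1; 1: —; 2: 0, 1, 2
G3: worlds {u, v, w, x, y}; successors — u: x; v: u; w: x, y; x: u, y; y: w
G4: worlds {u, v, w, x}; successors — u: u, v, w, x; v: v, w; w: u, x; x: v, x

G1, G4

The schema corresponds to a generalized confluence (Geach) condition: ∀x ∀z (xRz → ∃w (xR²w ∧ zR²w)).
G1: ✓.
G2: fails — 0R1 but no w with 0R²w and 1R²w.
G3: fails — uRx but no t with uR²t and xR²t.
G4: ✓.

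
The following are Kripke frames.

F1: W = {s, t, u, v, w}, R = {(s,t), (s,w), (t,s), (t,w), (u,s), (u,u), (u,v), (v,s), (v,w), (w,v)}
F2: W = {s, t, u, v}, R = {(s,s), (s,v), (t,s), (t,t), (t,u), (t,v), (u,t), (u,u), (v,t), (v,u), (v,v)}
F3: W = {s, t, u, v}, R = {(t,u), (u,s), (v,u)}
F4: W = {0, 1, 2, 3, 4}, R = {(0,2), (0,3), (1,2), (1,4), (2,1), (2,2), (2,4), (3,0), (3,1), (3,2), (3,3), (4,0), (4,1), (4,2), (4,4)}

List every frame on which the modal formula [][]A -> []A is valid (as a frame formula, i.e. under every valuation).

Frame correspondent (Sahlqvist): forall x forall y (Rxy -> exists z (Rxz & Rzy)) — i.e. density.
F1: fails — Rts but no z with Rtz and Rzs.
F2: holds.
F3: fails — Rus but no z with Ruz and Rzs.
F4: holds.

F2, F4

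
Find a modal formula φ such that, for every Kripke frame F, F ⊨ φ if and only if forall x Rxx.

□q → q

This is reflexivity; the standard corresponding axiom is T: □q → q.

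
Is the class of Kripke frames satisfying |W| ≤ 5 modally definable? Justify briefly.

Not definable by any modal formula

Modal frame validity is preserved under disjoint unions.
Any modal formula valid on each of 6 disjoint one-world frames is valid on their disjoint union (validity is preserved under disjoint unions). Each one-world frame has |W|=1≤5, but the union has |W|=6.
So no modal formula (or set of formulas) defines exactly the |W|≤5 frames.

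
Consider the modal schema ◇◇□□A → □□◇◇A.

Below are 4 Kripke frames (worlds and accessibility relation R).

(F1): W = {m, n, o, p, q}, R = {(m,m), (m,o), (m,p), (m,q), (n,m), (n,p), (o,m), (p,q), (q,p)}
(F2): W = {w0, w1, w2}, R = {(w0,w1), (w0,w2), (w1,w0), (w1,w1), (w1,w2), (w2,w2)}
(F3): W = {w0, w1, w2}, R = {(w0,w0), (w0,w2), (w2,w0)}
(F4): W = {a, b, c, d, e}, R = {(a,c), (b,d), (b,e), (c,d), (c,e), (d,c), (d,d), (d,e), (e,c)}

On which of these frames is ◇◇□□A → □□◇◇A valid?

(F2), (F3), (F4)

This is the axiom for a generalized confluence (Geach) condition; its first-order frame correspondent is ∀x ∀y ∀z ((xR²y ∧ xR²z) → ∃w (yR²w ∧ zR²w)).
(F1): fails — mR²p, mR²q but no w with pR²w and qR²w.
(F2): holds.
(F3): holds.
(F4): holds.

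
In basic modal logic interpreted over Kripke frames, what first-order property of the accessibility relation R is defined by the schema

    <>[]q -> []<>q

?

Suppose ◇□q→□◇q is valid. Take Rxy, Rxz and set V(q)={w : Ryw}. Then □q at y so ◇□q at x, so □◇q at x, so ◇q at z, giving w with Rzw and Ryw.
Conversely, any frame satisfying forall x forall y forall z (Rxy & Rxz -> exists w (Ryw & Rzw)) validates the schema.
So the correspondent is convergence.

Convergence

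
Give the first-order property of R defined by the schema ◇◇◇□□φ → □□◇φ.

This is a Sahlqvist (Geach-type) schema ◇^3□^2φ → □^2◇^1φ.
First-order correspondent: ∀x ∀y ∀z ((xR³y ∧ xR²z) → ∃w (yR²w ∧ zRw)).

∀x ∀y ∀z ((xR³y ∧ xR²z) → ∃w (yR²w ∧ zRw))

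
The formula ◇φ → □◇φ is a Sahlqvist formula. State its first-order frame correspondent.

the Euclidean property: ∀x ∀y ∀z (Rxy ∧ Rxz → Ryz)

Suppose ◇φ→□◇φ is valid. Take Rxy, Rxz and set V(φ)={y}. Then ◇φ at x, so □◇φ at x, so ◇φ at z, so some w with Rzw has φ; w=y, i.e. Rzy. By symmetry of the argument, Ryz.
Conversely, on a frame with the Euclidean property the schema holds at every world under every valuation.
Frame condition: ∀x ∀y ∀z (Rxy ∧ Rxz → Ryz).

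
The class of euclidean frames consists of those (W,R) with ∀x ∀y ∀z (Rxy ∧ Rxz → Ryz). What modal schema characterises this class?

◇s → □◇s

The condition is the Euclidean property. The 5 schema ◇s → □◇s defines it.
Suppose ◇s→□◇s is valid. Take Rxy, Rxz and set V(s)={y}. Then ◇s at x, so □◇s at x, so ◇s at z, so some w with Rzw has s; w=y, i.e. Rzy. By symmetry of the argument, Ryz.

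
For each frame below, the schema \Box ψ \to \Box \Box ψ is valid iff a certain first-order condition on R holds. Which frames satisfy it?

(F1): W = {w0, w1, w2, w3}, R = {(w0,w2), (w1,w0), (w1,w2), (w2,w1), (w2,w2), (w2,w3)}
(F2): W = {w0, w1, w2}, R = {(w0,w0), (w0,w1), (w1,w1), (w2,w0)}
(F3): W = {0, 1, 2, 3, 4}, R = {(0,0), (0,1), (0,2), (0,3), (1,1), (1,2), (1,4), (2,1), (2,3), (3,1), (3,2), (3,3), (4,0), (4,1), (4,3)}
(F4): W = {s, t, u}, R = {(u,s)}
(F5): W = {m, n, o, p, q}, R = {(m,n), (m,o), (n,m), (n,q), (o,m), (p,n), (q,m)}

The schema corresponds to transitivity: \forall x \forall y \forall z (Rxy \wedge Ryz \to Rxz).
(F1): fails — Rw1w2 and Rw2w1 but not Rw1w1.
(F2): fails — Rw2w0 and Rw0w1 but not Rw2w1.
(F3): fails — R12 and R23 but not R13.
(F4): holds.
(F5): fails — Rom and Rmo but not Roo.
Valid on: (F4).

(F4)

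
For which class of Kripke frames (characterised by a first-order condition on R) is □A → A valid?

reflexivity

Suppose □A→A is valid. At any x set V(A)={w : Rxw}. Then □A holds at x, so A holds at x, i.e. Rxx.
The converse is a direct semantic check.
So the correspondent is reflexivity.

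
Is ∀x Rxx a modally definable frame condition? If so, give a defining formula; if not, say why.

This is a Sahlqvist condition; the T axiom □q → q defines it.
Suppose □q→q is valid. At any x set V(q)={w : Rxw}. Then □q holds at x, so q holds at x, i.e. Rxx.

Yes, by □q → q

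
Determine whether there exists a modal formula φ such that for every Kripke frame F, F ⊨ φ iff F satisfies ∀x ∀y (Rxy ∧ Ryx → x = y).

Not modally definable

Any modally definable frame class is closed under surjective bounded morphisms.
The 4-cycle (worlds 0,1,2,3 with 0→1→2→3→0) is antisymmetric. Sending even-indexed worlds to a and odd-indexed worlds to b is a surjective bounded morphism onto the two-world frame with a↔b, which is not antisymmetric.
Hence antisymmetry is not modally definable.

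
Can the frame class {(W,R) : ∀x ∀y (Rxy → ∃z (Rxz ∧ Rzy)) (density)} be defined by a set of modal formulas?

Yes — defined by □□r → □r

The condition is density. A defining modal formula is □□r → □r.
Suppose □□r→□r is valid. Take Rxy and set V(r)={w : xR²w}. Then □□r at x, so □r at x, so r at y, i.e. ∃z(Rxz∧Rzy).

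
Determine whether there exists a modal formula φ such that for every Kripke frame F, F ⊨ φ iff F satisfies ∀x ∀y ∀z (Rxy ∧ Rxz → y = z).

Definable; ◇q → □q defines it

This is a Sahlqvist condition; the CD axiom ◇q → □q defines it.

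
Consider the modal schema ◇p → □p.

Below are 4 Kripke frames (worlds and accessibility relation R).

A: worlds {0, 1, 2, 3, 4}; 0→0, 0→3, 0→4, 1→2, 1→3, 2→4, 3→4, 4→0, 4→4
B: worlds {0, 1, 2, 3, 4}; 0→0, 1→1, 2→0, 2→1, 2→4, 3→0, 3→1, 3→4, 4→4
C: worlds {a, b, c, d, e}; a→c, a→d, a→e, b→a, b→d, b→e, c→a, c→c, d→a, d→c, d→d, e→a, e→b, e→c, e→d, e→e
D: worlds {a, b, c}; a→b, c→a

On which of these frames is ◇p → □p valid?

D

This is the axiom for partial functionality; its first-order frame correspondent is ∀x ∀y ∀z (Rxy ∧ Rxz → y = z).
A: fails — 0 sees both 0 and 3.
B: fails — 2 sees both 0 and 1.
C: fails — a sees both c and d.
D: ✓.
Valid on: D.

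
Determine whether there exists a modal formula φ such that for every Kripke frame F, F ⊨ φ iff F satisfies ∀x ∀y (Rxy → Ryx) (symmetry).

The condition is symmetry. A defining modal formula is q → □◇q.
Suppose q→□◇q is valid. Take Rxy and set V(q)={x}. Then q at x, so □◇q at x, so ◇q at y, so some z with Ryz has q; z=x, i.e. Ryx.

Definable; q → □◇q defines it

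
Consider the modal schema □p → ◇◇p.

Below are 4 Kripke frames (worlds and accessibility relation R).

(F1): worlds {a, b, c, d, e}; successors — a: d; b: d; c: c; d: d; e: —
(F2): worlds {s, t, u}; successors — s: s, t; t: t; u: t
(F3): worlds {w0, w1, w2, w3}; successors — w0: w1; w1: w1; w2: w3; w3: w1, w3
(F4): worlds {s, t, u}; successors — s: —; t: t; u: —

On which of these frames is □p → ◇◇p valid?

(F2), (F3)

The schema corresponds to a generalized confluence (Geach) condition: ∀x ∃w (xRw ∧ xR²w).
(F1): fails — at e but no w with eRw and eR²w.
(F2): holds.
(F3): holds.
(F4): fails — at s but no w with sRw and sR²w.
Valid on: (F2), (F3).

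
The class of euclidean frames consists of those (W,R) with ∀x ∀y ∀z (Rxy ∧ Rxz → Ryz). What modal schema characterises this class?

The condition is the Euclidean property. The 5 schema ◇r → □◇r defines it.

◇r → □◇r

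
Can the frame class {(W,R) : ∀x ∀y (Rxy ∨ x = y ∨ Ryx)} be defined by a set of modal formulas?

Not definable by any modal formula

Any modally definable frame class is closed under disjoint unions.
Take 2 disjoint single-world reflexive frames: each is trivially connected, but their disjoint union has 2 worlds with no edge between distinct components, so it is not connected.
Hence connectedness of R is not modally definable.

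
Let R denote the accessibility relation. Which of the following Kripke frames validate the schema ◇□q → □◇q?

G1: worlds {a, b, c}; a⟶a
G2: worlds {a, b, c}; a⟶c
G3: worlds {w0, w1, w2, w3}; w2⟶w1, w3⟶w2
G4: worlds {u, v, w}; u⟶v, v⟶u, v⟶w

The schema corresponds to convergence: ∀x ∀y ∀z (Rxy ∧ Rxz → ∃w (Ryw ∧ Rzw)).
G1: condition met.
G2: fails — Rac and Rac but c and c have no common successor.
G3: fails — Rw2w1 and Rw2w1 but w1 and w1 have no common successor.
G4: fails — Rvu and Rvw but u and w have no common successor.
Valid on: G1.

G1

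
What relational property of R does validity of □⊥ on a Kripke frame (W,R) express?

emptiness of R: ∀x ∀y ¬Rxy

□⊥ is valid iff no world has any successor (otherwise □⊥ fails at any world with one).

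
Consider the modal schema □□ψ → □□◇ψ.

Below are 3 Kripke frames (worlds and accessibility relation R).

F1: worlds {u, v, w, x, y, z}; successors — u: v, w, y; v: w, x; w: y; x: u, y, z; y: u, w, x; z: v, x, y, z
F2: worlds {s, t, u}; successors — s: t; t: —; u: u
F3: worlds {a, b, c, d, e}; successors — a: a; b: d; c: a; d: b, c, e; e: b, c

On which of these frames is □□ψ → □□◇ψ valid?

Frame correspondent (Sahlqvist): ∀x ∀z (xR²z → ∃w (xR²w ∧ zRw)) — i.e. a generalized confluence (Geach) condition.
F1: fails — wR²w but no t with wR²t and wRt.
F2: condition met.
F3: fails — bR²b but no w with bR²w and bRw.
Valid on: F2.

F2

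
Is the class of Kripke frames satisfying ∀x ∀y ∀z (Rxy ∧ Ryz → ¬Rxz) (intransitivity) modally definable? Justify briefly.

No

Any modally definable frame class is closed under surjective bounded morphisms.
The 5-cycle (worlds s,t,u,v,w with s→t→u→v→w→s) is intransitive. Mapping every world to a single reflexive point • is a surjective bounded morphism; the reflexive point is not intransitive (R••∧R•• but R••).
Hence intransitivity is not modally definable.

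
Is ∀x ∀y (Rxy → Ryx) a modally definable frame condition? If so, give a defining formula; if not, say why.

Yes, by r → □◇r

The condition is symmetry. A defining modal formula is r → □◇r.
Suppose r→□◇r is valid. Take Rxy and set V(r)={x}. Then r at x, so □◇r at x, so ◇r at y, so some z with Ryz has r; z=x, i.e. Ryx.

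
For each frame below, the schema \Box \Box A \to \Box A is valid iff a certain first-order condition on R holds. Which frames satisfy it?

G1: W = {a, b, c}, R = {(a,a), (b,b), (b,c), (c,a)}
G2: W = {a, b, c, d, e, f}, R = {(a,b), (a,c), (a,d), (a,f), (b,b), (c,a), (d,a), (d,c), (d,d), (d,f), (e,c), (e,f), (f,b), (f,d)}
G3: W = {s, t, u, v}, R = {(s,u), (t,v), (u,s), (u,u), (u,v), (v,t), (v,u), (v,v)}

This is the axiom for density; its first-order frame correspondent is \forall x \forall y (Rxy \to \exists z (Rxz \wedge Rzy)).
G1: condition met.
G2: fails — Rec but no z with Rez and Rzc.
G3: condition met.
Valid on: G1, G3.

G1, G3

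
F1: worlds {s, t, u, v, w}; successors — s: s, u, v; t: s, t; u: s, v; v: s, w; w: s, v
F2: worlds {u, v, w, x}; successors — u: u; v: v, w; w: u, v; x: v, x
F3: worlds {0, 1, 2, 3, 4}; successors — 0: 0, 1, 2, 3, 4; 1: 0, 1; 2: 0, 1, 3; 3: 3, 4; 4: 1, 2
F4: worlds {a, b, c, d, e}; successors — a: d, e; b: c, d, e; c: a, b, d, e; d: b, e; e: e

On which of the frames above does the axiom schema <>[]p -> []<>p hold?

This is the axiom for convergence; its first-order frame correspondent is forall x forall y forall z (Rxy & Rxz -> exists w (Ryw & Rzw)).
F1: holds.
F2: fails — Rwu and Rwv but u and v have no common successor.
F3: fails — R01 and R03 but 1 and 3 have no common successor.
F4: holds.

F1, F4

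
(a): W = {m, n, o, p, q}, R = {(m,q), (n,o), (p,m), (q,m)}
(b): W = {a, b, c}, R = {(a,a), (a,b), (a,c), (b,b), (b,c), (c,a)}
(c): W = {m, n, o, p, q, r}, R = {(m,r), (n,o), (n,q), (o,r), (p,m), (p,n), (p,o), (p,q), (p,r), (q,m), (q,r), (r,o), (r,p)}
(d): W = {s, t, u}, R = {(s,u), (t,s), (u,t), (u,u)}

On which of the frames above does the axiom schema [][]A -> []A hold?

(b)

The schema corresponds to density: forall x forall y (Rxy -> exists z (Rxz & Rzy)).
(a): fails — Rmq but no z with Rmz and Rzq.
(b): condition met.
(c): fails — Rpn but no z with Rpz and Rzn.
(d): fails — Rts but no z with Rtz and Rzs.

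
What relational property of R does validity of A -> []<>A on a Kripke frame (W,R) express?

Symmetry

Suppose A→□◇A is valid. Take Rxy and set V(A)={x}. Then A at x, so □◇A at x, so ◇A at y, so some z with Ryz has A; z=x, i.e. Ryx.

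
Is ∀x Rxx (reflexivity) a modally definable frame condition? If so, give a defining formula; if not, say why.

Yes — defined by □p → p

Yes: it is reflexivity, defined by the T schema □p → p.
Suppose □p→p is valid. At any x set V(p)={w : Rxw}. Then □p holds at x, so p holds at x, i.e. Rxx.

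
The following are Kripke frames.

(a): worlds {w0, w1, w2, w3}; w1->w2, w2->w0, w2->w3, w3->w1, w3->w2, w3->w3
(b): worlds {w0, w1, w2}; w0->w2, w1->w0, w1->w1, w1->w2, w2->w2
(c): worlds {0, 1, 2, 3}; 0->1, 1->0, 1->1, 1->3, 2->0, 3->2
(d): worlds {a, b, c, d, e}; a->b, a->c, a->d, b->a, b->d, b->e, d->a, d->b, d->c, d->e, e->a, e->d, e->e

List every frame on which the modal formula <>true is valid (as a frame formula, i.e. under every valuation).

This is the axiom for seriality; its first-order frame correspondent is forall x exists y Rxy.
(a): fails — world w0 has no successor.
(b): holds.
(c): holds.
(d): fails — world c has no successor.
Valid on: (b), (c).

(b), (c)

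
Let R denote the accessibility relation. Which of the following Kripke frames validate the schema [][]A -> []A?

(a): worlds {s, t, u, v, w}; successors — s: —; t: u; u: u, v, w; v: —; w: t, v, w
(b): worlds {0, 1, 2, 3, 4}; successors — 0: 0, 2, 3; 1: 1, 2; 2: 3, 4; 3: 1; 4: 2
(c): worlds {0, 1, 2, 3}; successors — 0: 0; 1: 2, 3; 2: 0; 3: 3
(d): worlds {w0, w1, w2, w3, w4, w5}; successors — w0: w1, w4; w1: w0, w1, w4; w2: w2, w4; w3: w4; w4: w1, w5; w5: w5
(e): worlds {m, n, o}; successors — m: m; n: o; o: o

The schema corresponds to density: forall x forall y (Rxy -> exists z (Rxz & Rzy)).
(a): satisfies the condition.
(b): fails — R23 but no z with R2z and Rz3.
(c): fails — R12 but no z with R1z and Rz2.
(d): fails — Rw3w4 but no z with Rw3z and Rzw4.
(e): satisfies the condition.
Valid on: (a), (e).

(a), (e)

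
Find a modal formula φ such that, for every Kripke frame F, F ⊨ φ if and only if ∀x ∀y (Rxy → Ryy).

□(□p → p)

This is shift-reflexivity; the standard corresponding axiom is T□: □(□p → p).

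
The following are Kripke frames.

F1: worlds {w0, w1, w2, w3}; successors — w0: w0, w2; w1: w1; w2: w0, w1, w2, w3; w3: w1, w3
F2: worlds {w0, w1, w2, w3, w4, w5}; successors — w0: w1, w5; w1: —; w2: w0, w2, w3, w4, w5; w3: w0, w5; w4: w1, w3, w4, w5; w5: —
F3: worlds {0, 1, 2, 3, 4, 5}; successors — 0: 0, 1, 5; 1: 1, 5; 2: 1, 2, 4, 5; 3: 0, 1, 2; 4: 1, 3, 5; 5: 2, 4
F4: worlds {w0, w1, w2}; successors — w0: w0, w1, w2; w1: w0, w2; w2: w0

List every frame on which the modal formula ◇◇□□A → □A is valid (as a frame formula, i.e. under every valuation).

F4

This is the axiom for a generalized confluence (Geach) condition; its first-order frame correspondent is ∀x ∀y ∀z ((xR²y ∧ xRz) → ∃w (yR²w ∧ z = w)).
F1: fails — w0R²w1, w0Rw0 but no w with w1R²w and w0=w.
F2: fails — w2R²w0, w2Rw0 but no w with w0R²w and w0=w.
F3: fails — 0R²1, 0R0 but no w with 1R²w and 0=w.
F4: ✓.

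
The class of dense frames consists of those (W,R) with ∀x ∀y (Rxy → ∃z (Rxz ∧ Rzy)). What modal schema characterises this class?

This is density; the standard corresponding axiom is C4: □□ψ → □ψ.

□□ψ → □ψ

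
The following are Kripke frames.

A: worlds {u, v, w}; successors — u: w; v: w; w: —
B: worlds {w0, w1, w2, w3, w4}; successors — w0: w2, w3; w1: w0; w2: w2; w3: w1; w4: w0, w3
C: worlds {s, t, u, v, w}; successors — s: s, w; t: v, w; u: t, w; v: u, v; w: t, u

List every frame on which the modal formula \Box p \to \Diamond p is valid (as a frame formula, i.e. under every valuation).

B, C

The schema corresponds to seriality: \forall x \exists y Rxy.
A: fails — world w has no successor.
B: holds.
C: holds.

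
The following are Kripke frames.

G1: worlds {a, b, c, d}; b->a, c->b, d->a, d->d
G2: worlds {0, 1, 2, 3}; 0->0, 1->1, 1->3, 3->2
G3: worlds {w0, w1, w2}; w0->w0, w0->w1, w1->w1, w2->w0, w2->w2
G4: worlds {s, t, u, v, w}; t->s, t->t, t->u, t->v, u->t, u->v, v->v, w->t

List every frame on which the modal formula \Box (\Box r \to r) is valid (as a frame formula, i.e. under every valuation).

Frame correspondent (Sahlqvist): \forall x \forall y (Rxy \to Ryy) — i.e. shift-reflexivity.
G1: fails — Rba but not Raa.
G2: fails — R32 but not R22.
G3: holds.
G4: fails — Rts but not Rss.

G3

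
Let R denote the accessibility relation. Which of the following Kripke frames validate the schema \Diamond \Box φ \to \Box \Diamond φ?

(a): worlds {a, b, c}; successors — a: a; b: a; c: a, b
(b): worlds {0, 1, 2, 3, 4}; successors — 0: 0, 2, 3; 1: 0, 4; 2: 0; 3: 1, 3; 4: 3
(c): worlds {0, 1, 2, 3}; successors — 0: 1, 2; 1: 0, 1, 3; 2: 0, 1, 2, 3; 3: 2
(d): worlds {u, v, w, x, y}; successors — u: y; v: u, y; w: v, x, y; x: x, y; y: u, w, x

This is the axiom for convergence; its first-order frame correspondent is \forall x \forall y \forall z (Rxy \wedge Rxz \to \exists w (Ryw \wedge Rzw)).
(a): holds.
(b): fails — R02 and R03 but 2 and 3 have no common successor.
(c): fails — R11 and R13 but 1 and 3 have no common successor.
(d): fails — Rvu and Rvy but u and y have no common successor.

(a)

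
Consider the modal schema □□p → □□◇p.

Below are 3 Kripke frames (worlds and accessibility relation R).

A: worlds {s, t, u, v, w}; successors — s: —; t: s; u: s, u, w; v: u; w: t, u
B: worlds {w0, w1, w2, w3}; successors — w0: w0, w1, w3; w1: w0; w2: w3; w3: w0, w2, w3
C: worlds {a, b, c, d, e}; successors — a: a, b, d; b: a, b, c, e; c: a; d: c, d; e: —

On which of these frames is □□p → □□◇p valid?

B

Frame correspondent (Sahlqvist): ∀x ∀z (xR²z → ∃w (xR²w ∧ zRw)) — i.e. a generalized confluence (Geach) condition.
A: fails — uR²s but no w* with uR²w* and sRw*.
B: ✓.
C: fails — aR²e but no w with aR²w and eRw.
Valid on: B.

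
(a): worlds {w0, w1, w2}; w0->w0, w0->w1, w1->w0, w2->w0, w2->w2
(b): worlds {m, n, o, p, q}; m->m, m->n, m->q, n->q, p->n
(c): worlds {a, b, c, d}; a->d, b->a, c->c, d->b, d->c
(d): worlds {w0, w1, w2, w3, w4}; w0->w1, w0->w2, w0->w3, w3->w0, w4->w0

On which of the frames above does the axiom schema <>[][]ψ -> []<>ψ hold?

(a)

This is the axiom for a generalized confluence (Geach) condition; its first-order frame correspondent is forall x forall y forall z ((xRy & xRz) -> exists w (y R^2 w & zRw)).
(a): satisfies the condition.
(b): fails — mRm, mRq but no w with mR²w and qRw.
(c): fails — bRa, bRa but no w with aR²w and aRw.
(d): fails — w0Rw1, w0Rw1 but no w with w1R²w and w1Rw.
Valid on: (a).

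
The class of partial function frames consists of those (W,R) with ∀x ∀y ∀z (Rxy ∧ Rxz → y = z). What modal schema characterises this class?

◇p → □p

The condition is partial functionality. The CD schema ◇p → □p defines it.
Suppose ◇p→□p is valid. Take Rxy, Rxz and set V(p)={y}. Then ◇p at x, so □p at x, so p at z, i.e. z=y.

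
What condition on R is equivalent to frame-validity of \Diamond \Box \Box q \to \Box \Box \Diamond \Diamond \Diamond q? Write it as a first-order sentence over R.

\forall x \forall y \forall z ((xRy \wedge x R^2 z) \to \exists w (y R^2 w \wedge z R^3 w))

This is a Sahlqvist (Geach-type) schema ◇^1□^2q → □^2◇^3q.
Minimal-valuation argument: fix x; take any y with xR^1y and any z with xR^2z. Set V(q) to the set of worlds R-reachable from y in exactly 2 steps. Then □^2q holds at y, so the antecedent holds at x; validity forces ◇^3q at z, giving a w with zR^3w and yR^2w.
First-order correspondent: \forall x \forall y \forall z ((xRy \wedge x R^2 z) \to \exists w (y R^2 w \wedge z R^3 w)).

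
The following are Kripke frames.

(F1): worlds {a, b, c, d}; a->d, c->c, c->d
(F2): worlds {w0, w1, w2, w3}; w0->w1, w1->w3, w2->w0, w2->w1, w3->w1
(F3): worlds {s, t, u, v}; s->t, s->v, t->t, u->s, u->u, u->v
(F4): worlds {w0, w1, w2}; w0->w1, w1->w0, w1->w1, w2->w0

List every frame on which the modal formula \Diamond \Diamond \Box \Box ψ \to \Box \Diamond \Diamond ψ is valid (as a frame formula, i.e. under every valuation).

The schema corresponds to a generalized confluence (Geach) condition: \forall x \forall y \forall z ((x R^2 y \wedge xRz) \to \exists w (y R^2 w \wedge z R^2 w)).
(F1): fails — cR²c, cRd but no w with cR²w and dR²w.
(F2): fails — w0R²w3, w0Rw1 but no w with w3R²w and w1R²w.
(F3): fails — sR²t, sRv but no w with tR²w and vR²w.
(F4): satisfies the condition.

(F4)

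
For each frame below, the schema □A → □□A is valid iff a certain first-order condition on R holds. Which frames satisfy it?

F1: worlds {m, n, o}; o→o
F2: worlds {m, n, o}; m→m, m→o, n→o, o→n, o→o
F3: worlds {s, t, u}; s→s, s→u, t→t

F1, F3

The schema corresponds to transitivity: ∀x ∀y ∀z (Rxy ∧ Ryz → Rxz).
F1: satisfies the condition.
F2: fails — Rno and Ron but not Rnn.
F3: satisfies the condition.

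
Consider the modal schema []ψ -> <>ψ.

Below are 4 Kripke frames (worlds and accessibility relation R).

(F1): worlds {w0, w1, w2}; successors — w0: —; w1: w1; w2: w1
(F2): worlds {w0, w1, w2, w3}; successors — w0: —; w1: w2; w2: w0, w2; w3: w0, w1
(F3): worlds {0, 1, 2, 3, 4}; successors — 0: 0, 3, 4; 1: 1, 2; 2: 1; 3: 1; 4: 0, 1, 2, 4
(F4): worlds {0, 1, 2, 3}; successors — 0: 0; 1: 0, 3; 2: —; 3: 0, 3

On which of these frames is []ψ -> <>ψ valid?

(F3)

Frame correspondent (Sahlqvist): forall x exists y Rxy — i.e. seriality.
(F1): fails — world w0 has no successor.
(F2): fails — world w0 has no successor.
(F3): holds.
(F4): fails — world 2 has no successor.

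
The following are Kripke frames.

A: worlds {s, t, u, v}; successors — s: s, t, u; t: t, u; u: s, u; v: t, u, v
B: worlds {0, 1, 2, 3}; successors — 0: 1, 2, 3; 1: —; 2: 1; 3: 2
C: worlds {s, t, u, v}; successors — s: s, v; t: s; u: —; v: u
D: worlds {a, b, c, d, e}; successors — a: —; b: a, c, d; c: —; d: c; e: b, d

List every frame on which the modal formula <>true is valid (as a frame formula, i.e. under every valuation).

Frame correspondent (Sahlqvist): forall x exists y Rxy — i.e. seriality.
A: holds.
B: fails — world 1 has no successor.
C: fails — world u has no successor.
D: fails — world a has no successor.

A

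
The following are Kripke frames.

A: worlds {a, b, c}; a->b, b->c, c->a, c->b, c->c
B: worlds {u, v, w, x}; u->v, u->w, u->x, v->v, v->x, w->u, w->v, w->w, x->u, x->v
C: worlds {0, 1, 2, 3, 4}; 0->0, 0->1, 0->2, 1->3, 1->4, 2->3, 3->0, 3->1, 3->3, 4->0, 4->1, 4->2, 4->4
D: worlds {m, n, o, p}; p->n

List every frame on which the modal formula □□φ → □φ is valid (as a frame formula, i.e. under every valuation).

C

Frame correspondent (Sahlqvist): ∀x ∀y (Rxy → ∃z (Rxz ∧ Rzy)) — i.e. density.
A: fails — Rab but no z with Raz and Rzb.
B: fails — Rxu but no z with Rxz and Rzu.
C: holds.
D: fails — Rpn but no z with Rpz and Rzn.
Valid on: C.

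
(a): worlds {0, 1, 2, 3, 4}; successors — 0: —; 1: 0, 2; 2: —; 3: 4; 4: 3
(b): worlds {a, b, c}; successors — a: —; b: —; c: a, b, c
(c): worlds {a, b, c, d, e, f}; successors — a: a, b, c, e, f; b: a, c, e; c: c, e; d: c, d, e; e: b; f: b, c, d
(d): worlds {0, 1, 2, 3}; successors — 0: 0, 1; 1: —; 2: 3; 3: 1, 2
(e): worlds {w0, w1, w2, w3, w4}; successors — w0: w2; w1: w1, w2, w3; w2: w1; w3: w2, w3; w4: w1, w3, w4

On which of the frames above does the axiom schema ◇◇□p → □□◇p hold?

(a)

The schema corresponds to a generalized confluence (Geach) condition: ∀x ∀y ∀z ((xR²y ∧ xR²z) → ∃w (yRw ∧ zRw)).
(a): holds.
(b): fails — cR²a, cR²a but no w with aRw and aRw.
(c): fails — aR²b, aR²e but no w with bRw and eRw.
(d): fails — 0R²0, 0R²1 but no w with 0Rw and 1Rw.
(e): fails — w1R²w2, w1R²w3 but no w with w2Rw and w3Rw.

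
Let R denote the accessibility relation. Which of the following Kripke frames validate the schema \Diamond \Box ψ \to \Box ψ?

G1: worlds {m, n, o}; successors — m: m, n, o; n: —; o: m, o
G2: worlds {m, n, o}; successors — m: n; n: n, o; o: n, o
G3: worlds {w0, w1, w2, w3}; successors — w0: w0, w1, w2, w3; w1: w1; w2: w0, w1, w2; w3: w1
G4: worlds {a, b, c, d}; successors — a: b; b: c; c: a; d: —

G2

Frame correspondent (Sahlqvist): \forall x \forall y \forall z (Rxy \wedge Rxz \to Ryz) — i.e. the Euclidean property.
G1: fails — Rmo and Rmn but not Ron.
G2: satisfies the condition.
G3: fails — Rw0w1 and Rw0w0 but not Rw1w0.
G4: fails — Rab and Rab but not Rbb.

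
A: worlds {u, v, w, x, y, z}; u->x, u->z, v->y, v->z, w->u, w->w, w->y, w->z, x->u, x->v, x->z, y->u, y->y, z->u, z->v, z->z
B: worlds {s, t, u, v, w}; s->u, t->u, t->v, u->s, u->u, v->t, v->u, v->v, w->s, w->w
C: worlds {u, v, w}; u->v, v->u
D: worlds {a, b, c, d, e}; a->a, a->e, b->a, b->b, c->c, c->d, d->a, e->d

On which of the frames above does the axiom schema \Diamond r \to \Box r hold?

C

The schema corresponds to partial functionality: \forall x \forall y \forall z (Rxy \wedge Rxz \to y = z).
A: fails — u sees both x and z.
B: fails — t sees both u and v.
C: ✓.
D: fails — a sees both a and e.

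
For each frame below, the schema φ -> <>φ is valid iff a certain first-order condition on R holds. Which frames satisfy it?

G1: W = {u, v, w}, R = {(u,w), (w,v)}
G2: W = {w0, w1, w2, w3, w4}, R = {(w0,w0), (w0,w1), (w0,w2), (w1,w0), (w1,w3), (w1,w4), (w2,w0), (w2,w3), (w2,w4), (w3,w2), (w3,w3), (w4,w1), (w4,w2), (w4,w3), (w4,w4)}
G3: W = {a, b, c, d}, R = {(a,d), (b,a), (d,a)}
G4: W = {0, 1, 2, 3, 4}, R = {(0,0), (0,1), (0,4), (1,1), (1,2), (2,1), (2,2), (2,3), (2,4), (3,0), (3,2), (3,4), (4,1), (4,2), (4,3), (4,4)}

Frame correspondent (Sahlqvist): forall x Rxx — i.e. reflexivity.
G1: fails — world u does not see itself.
G2: fails — world w1 does not see itself.
G3: fails — world a does not see itself.
G4: fails — world 3 does not see itself.
Valid on no frame.

none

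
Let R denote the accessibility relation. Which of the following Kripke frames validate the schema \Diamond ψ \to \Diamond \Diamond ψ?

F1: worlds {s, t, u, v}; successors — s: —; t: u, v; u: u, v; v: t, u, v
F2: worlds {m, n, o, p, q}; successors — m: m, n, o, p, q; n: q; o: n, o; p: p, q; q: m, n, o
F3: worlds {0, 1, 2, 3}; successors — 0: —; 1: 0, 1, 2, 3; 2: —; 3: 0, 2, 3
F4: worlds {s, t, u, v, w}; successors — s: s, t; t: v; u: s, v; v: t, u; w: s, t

Frame correspondent (Sahlqvist): \forall x \forall y (xRy \to \exists w (y = w \wedge x R^2 w)) — i.e. a generalized confluence (Geach) condition.
F1: ✓.
F2: fails — nRq but no w with q=w and nR²w.
F3: ✓.
F4: fails — tRv but no w* with v=w* and tR²w*.

F1, F3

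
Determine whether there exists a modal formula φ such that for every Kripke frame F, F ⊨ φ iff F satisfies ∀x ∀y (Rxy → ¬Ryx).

Not definable by any modal formula

If a class were modally definable it would be closed under surjective bounded morphisms (Goldblatt–Thomason).
The 5-cycle (worlds w0,w1,w2,w3,w4 with w0→w1→w2→w3→w4→w0) is asymmetric. Mapping every world to a single reflexive point • is a surjective bounded morphism, and the reflexive point is not asymmetric (R•• but asymmetry requires ¬R••).
So no modal formula (or set of formulas) defines exactly the asymmetric frames.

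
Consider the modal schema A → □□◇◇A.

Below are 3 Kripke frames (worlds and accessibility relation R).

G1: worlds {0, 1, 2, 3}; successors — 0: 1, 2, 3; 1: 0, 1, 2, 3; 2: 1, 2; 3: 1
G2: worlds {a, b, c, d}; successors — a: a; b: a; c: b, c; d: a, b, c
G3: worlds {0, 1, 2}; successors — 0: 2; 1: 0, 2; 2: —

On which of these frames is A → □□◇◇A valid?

This is the axiom for a generalized confluence (Geach) condition; its first-order frame correspondent is ∀x ∀z (xR²z → ∃w (x = w ∧ zR²w)).
G1: ✓.
G2: fails — bR²a but no w with b=w and aR²w.
G3: fails — 1R²2 but no w with 1=w and 2R²w.
Valid on: G1.

G1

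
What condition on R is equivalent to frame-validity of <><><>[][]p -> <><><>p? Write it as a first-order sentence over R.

This is a Sahlqvist (Geach-type) schema ◇^3□^2p → □^0◇^3p.
Minimal-valuation argument: fix x; take any y with xR^3y and any z with xR^0z. Set V(p) to the set of worlds R-reachable from y in exactly 2 steps. Then □^2p holds at y, so the antecedent holds at x; validity forces ◇^3p at z, giving a w with zR^3w and yR^2w.
First-order correspondent: forall x forall y (x R^3 y -> exists w (y R^2 w & x R^3 w)).

forall x forall y (x R^3 y -> exists w (y R^2 w & x R^3 w))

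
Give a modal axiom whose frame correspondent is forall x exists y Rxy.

A defining formula is □q → ◇q (the D axiom).

□q → ◇q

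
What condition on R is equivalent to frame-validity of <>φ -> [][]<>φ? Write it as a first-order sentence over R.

forall x forall y forall z ((xRy & x R^2 z) -> exists w (y = w & zRw))

This is a Sahlqvist (Geach-type) schema ◇^1□^0φ → □^2◇^1φ.
Minimal-valuation argument: fix x; take any y with xR^1y and any z with xR^2z. Set V(φ) to the set of worlds R-reachable from y in exactly 0 steps. Then □^0φ holds at y, so the antecedent holds at x; validity forces ◇^1φ at z, giving a w with zR^1w and yR^0w.
First-order correspondent: forall x forall y forall z ((xRy & x R^2 z) -> exists w (y = w & zRw)).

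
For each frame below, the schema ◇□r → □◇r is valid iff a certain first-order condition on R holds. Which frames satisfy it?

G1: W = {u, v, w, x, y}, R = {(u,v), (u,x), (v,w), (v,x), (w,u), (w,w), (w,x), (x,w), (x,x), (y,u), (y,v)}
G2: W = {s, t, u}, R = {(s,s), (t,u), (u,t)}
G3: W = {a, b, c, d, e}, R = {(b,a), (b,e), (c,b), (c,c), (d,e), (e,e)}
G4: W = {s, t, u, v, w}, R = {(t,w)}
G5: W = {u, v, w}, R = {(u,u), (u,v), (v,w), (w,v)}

G1, G2

Frame correspondent (Sahlqvist): ∀x ∀y ∀z (Rxy ∧ Rxz → ∃w (Ryw ∧ Rzw)) — i.e. convergence.
G1: satisfies the condition.
G2: satisfies the condition.
G3: fails — Rba and Rba but a and a have no common successor.
G4: fails — Rtw and Rtw but w and w have no common successor.
G5: fails — Ruv and Ruu but v and u have no common successor.
Valid on: G1, G2.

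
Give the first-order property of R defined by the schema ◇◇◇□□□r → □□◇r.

This is a Sahlqvist (Geach-type) schema ◇^3□^3r → □^2◇^1r.
Minimal-valuation argument: fix x; take any y with xR^3y and any z with xR^2z. Set V(r) to the set of worlds R-reachable from y in exactly 3 steps. Then □^3r holds at y, so the antecedent holds at x; validity forces ◇^1r at z, giving a w with zR^1w and yR^3w.
First-order correspondent: ∀x ∀y ∀z ((xR³y ∧ xR²z) → ∃w (yR³w ∧ zRw)).

∀x ∀y ∀z ((xR³y ∧ xR²z) → ∃w (yR³w ∧ zRw))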